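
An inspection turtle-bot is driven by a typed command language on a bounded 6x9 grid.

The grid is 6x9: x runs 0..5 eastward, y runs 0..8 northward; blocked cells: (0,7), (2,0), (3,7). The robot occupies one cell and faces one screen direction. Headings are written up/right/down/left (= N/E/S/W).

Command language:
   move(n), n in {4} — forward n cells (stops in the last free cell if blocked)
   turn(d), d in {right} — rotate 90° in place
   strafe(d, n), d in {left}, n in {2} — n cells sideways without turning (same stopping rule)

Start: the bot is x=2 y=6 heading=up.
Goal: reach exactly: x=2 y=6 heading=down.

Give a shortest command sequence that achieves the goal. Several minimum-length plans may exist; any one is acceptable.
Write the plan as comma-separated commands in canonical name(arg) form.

turn(right), turn(right)

t0: x=2 y=6 heading=up
1. turn(right) → x=2 y=6 heading=right
2. turn(right) → x=2 y=6 heading=down
no 1-step plan works, so 2 is optimal.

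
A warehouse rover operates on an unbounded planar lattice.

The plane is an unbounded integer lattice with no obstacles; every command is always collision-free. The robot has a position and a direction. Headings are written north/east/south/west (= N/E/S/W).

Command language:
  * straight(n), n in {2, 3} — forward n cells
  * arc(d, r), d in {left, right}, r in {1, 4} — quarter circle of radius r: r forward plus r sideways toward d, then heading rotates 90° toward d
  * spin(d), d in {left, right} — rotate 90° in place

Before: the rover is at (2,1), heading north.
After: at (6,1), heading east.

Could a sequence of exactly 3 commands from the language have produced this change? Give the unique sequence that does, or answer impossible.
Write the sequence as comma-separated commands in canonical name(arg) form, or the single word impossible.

key: cell and facing (now E) both changed — the 3 commands mix motion and turning
start: at (2,1), heading north
1. spin(right) → at (2,1), heading east
2. straight(2) → at (4,1), heading east
3. straight(2) → at (6,1), heading east
all 512 alternatives checked — unique.

spin(right), straight(2), straight(2)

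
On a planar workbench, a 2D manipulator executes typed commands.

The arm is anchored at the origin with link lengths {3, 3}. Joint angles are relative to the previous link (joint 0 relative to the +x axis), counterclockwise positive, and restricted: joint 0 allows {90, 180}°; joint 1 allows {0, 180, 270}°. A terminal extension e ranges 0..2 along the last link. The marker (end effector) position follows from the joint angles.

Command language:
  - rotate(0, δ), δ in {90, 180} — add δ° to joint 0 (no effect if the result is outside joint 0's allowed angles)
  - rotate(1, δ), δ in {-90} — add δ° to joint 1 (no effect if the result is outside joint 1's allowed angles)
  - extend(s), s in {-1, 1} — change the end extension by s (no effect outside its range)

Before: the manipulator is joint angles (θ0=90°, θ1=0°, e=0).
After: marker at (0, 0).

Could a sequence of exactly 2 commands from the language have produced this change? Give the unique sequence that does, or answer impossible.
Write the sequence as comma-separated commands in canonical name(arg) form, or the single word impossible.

rotate(1, -90), rotate(1, -90)

begin: joint angles (θ0=90°, θ1=0°, e=0)
1. rotate(1, -90) → joint angles (θ0=90°, θ1=270°, e=0)
2. rotate(1, -90) → joint angles (θ0=90°, θ1=180°, e=0)
uniquely the one of 25 2-step routes that fits.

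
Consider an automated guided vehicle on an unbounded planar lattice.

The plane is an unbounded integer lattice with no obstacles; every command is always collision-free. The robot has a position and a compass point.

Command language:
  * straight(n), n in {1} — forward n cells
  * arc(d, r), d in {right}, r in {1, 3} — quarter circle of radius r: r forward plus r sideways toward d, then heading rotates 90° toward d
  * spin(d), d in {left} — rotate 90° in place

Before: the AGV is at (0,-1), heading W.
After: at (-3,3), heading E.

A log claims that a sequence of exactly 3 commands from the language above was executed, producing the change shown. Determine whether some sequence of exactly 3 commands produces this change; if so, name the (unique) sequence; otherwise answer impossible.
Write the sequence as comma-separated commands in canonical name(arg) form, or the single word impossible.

straight(1), arc(right, 3), arc(right, 1)

key: order matters: swapping straight(1) and arc(right, 1) lands elsewhere
initial: at (0,-1), heading W
1. straight(1) → at (-1,-1), heading W
2. arc(right, 3) → at (-4,2), heading N
3. arc(right, 1) → at (-3,3), heading E
uniquely the one of 64 3-step routes that fits.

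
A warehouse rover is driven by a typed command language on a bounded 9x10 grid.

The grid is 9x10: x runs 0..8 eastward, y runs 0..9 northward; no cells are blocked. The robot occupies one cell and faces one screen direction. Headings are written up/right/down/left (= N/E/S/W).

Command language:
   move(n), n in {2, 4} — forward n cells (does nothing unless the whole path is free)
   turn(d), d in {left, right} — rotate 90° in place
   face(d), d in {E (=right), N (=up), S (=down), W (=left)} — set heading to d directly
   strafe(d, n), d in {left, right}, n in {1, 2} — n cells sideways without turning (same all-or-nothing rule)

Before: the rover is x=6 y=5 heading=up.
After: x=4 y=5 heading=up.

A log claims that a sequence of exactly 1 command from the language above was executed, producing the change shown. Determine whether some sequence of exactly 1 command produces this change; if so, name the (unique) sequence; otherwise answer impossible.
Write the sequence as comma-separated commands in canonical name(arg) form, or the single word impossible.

strafe(left, 2)

key: still facing N — the one step turns nothing
from: x=6 y=5 heading=up
t=1 strafe(left, 2) ⇒ x=4 y=5 heading=up
uniquely the one of 12 1-step routes that fits.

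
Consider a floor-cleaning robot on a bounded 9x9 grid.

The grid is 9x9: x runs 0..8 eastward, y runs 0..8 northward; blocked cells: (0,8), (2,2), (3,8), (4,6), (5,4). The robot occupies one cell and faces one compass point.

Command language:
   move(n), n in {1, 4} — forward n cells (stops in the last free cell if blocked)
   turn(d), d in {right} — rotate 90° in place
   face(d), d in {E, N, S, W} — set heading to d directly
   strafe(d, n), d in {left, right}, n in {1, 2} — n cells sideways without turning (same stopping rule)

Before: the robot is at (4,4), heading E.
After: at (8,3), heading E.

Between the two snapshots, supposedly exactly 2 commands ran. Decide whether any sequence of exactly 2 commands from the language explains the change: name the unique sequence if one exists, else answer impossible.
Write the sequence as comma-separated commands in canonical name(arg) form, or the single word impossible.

key: still facing E at the end — nothing in the sequence rotates
from: at (4,4), heading E
[1] after strafe(right, 1): at (4,3), heading E
[2] after move(4): at (8,3), heading E
no rival 2-sequence matches.

strafe(right, 1), move(4)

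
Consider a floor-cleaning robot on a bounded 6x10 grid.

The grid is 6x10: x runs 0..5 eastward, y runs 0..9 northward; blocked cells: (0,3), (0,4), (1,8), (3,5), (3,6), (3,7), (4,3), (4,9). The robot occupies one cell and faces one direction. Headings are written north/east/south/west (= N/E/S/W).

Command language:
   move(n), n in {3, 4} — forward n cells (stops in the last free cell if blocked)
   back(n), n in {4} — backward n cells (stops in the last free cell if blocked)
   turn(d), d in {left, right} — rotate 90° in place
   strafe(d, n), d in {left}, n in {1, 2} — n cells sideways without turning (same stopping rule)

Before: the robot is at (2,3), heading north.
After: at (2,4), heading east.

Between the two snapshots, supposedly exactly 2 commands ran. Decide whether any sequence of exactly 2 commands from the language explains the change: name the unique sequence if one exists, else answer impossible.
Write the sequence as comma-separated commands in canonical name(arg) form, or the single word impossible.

turn(right), strafe(left, 1)

key: position moved to (2,4) AND the heading swung to E — translation plus rotation needed
start: at (2,3), heading north
[1] after turn(right): at (2,3), heading east
[2] after strafe(left, 1): at (2,4), heading east
uniquely the one of 49 2-step routes that fits.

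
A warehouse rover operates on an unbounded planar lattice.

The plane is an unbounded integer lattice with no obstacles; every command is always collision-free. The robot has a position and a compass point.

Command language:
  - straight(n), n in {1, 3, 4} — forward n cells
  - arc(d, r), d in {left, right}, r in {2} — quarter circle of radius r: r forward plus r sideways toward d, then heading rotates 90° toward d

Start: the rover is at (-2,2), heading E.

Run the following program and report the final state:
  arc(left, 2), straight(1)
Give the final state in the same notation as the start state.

at (0,5), heading N

begin: at (-2,2), heading E
[1] after arc(left, 2): at (0,4), heading N
[2] after straight(1): at (0,5), heading N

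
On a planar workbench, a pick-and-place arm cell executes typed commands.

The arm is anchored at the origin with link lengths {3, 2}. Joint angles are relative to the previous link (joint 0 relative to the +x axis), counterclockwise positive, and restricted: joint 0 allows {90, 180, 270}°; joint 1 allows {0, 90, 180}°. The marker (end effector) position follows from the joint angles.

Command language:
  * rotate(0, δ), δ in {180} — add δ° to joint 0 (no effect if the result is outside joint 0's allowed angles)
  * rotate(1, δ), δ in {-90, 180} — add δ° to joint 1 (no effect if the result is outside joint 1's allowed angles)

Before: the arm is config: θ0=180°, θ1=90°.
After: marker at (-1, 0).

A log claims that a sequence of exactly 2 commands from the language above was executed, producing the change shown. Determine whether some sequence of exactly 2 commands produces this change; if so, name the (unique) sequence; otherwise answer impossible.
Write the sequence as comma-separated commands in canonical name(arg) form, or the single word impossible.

key: order matters: swapping rotate(1, -90) and rotate(1, 180) lands elsewhere
start: config: θ0=180°, θ1=90°
t=1 rotate(1, -90) ⇒ config: θ0=180°, θ1=0°
t=2 rotate(1, 180) ⇒ config: θ0=180°, θ1=180°
no rival 2-sequence matches.

rotate(1, -90), rotate(1, 180)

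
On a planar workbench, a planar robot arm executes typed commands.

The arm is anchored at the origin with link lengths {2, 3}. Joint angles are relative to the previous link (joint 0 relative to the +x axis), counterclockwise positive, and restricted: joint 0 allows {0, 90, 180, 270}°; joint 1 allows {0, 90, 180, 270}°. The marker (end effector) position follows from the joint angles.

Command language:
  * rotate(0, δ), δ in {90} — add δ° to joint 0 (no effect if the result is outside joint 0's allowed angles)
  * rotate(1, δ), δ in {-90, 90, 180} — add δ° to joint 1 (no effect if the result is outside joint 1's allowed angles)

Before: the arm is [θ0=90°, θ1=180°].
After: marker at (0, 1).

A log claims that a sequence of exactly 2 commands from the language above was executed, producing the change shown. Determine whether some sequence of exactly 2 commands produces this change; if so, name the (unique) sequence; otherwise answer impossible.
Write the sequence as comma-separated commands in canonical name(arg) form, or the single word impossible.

rotate(0, 90), rotate(0, 90)

start: [θ0=90°, θ1=180°]
[1] after rotate(0, 90): [θ0=180°, θ1=180°]
[2] after rotate(0, 90): [θ0=270°, θ1=180°]
uniquely the one of 16 2-step routes that fits.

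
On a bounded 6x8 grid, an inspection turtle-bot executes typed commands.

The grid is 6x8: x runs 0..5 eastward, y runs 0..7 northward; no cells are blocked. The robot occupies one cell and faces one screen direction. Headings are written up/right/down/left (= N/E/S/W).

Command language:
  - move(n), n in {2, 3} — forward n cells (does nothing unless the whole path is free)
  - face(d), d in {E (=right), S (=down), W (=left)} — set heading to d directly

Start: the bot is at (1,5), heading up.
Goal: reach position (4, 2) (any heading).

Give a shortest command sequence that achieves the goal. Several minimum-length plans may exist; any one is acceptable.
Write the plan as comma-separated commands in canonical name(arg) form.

start: at (1,5), heading up
step 1 (face(E)): at (1,5), heading right
step 2 (move(3)): at (4,5), heading right
step 3 (face(S)): at (4,5), heading down
step 4 (move(3)): at (4,2), heading down
shorter routes all fall short; 4 is best.

face(E), move(3), face(S), move(3)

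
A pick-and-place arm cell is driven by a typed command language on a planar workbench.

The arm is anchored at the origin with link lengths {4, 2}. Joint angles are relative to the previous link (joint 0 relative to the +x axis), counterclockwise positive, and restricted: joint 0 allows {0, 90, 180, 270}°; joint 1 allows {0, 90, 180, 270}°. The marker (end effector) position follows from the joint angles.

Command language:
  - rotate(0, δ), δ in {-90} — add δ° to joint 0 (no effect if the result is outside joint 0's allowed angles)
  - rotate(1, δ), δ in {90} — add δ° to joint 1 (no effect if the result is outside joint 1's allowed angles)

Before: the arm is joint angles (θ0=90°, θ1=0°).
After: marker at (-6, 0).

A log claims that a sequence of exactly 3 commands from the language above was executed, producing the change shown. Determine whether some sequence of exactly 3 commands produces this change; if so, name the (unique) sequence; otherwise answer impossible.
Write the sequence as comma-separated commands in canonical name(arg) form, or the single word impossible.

start: joint angles (θ0=90°, θ1=0°)
1. rotate(0, -90) → joint angles (θ0=0°, θ1=0°)
2. rotate(0, -90) → joint angles (θ0=270°, θ1=0°)
3. rotate(0, -90) → joint angles (θ0=180°, θ1=0°)
no rival 3-sequence matches.

rotate(0, -90), rotate(0, -90), rotate(0, -90)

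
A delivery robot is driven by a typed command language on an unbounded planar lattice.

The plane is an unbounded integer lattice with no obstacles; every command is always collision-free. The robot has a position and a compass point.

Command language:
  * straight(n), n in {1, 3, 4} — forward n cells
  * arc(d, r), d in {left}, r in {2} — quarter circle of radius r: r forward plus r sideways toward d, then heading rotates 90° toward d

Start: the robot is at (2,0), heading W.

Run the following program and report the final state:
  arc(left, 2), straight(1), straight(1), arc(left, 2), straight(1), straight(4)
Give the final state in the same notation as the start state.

from: at (2,0), heading W
step 1 (arc(left, 2)): at (0,-2), heading S
step 2 (straight(1)): at (0,-3), heading S
step 3 (straight(1)): at (0,-4), heading S
step 4 (arc(left, 2)): at (2,-6), heading E
step 5 (straight(1)): at (3,-6), heading E
step 6 (straight(4)): at (7,-6), heading E

at (7,-6), heading E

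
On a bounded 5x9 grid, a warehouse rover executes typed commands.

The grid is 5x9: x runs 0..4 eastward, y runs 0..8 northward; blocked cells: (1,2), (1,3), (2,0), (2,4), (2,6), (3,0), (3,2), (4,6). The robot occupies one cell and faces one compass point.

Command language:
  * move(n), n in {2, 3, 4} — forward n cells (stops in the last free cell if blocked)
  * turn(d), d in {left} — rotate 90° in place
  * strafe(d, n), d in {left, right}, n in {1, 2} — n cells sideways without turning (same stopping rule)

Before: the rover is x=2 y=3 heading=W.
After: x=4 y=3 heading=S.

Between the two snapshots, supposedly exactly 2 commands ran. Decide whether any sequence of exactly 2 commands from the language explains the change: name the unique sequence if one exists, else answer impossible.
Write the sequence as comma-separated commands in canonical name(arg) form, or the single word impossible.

key: running strafe(left, 2) before turn(left) would end elsewhere — order is forced
begin: x=2 y=3 heading=W
t=1 turn(left) ⇒ x=2 y=3 heading=S
t=2 strafe(left, 2) ⇒ x=4 y=3 heading=S
uniquely the one of 64 2-step routes that fits.

turn(left), strafe(left, 2)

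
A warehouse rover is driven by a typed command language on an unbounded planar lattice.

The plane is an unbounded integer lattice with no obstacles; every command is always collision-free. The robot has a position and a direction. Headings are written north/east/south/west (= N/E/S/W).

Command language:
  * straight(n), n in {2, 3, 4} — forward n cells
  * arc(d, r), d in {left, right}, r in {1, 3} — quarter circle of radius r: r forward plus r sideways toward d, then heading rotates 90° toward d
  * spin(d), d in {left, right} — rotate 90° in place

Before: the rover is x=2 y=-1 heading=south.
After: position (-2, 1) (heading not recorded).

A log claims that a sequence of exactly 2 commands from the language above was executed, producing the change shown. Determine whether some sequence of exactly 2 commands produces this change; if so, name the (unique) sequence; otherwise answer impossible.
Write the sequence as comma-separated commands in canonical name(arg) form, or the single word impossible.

key: running arc(right, 3) before arc(right, 1) would end elsewhere — order is forced
start: x=2 y=-1 heading=south
t=1 arc(right, 1) ⇒ x=1 y=-2 heading=west
t=2 arc(right, 3) ⇒ x=-2 y=1 heading=north
uniquely the one of 81 2-step routes that fits.

arc(right, 1), arc(right, 3)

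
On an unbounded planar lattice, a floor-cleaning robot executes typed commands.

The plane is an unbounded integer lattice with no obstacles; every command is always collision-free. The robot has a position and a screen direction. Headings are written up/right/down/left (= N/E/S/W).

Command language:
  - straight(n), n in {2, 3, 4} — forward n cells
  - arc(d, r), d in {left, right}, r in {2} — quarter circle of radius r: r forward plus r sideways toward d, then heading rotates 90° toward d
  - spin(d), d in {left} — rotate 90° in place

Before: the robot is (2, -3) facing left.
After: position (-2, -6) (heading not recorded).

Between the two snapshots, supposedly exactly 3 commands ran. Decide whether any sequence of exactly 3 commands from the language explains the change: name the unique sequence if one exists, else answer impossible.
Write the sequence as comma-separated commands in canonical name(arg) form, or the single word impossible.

key: running straight(3) before straight(4) would end elsewhere — order is forced
initial: (2, -3) facing left
[1] after straight(4): (-2, -3) facing left
[2] after spin(left): (-2, -3) facing down
[3] after straight(3): (-2, -6) facing down
no rival 3-sequence matches.

straight(4), spin(left), straight(3)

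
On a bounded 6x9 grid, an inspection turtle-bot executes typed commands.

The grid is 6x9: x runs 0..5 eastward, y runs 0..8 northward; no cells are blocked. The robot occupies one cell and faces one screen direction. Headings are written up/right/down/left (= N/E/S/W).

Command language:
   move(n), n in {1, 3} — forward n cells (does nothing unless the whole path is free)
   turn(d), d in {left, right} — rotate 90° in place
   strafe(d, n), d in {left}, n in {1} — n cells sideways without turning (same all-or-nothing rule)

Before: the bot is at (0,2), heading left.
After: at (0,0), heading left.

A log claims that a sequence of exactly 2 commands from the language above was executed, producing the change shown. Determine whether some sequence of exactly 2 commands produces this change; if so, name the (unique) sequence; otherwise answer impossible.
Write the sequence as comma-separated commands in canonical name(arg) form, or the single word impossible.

strafe(left, 1), strafe(left, 1)

key: still facing W at the end — nothing in the sequence rotates
initial: at (0,2), heading left
[1] after strafe(left, 1): at (0,1), heading left
[2] after strafe(left, 1): at (0,0), heading left
no other 2-command option fits: unique.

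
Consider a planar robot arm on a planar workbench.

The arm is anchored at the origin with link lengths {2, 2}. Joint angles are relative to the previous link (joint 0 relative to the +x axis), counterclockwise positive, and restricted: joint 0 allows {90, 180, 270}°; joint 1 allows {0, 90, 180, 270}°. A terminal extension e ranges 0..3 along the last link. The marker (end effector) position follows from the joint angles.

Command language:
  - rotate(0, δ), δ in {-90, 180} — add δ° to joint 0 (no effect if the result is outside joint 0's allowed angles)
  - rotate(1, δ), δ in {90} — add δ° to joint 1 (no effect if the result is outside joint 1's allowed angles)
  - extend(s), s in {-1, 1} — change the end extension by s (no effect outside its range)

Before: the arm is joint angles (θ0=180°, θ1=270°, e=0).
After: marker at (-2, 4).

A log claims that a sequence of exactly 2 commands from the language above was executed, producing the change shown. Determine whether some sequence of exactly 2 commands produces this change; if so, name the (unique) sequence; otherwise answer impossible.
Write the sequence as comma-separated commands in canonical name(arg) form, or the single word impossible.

extend(1), extend(1)

begin: joint angles (θ0=180°, θ1=270°, e=0)
step 1 (extend(1)): joint angles (θ0=180°, θ1=270°, e=1)
step 2 (extend(1)): joint angles (θ0=180°, θ1=270°, e=2)
uniquely the one of 25 2-step routes that fits.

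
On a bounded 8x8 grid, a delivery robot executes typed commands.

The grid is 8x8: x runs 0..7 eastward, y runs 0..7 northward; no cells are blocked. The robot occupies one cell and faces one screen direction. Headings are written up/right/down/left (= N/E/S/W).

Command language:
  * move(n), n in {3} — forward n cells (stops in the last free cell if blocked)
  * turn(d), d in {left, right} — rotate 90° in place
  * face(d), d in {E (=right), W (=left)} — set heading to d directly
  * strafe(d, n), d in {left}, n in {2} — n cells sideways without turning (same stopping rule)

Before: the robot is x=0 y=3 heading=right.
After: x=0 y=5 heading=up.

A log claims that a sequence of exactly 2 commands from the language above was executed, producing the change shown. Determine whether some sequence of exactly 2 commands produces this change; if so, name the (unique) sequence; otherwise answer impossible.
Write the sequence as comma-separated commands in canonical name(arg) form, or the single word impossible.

strafe(left, 2), turn(left)

key: cell and facing (now N) both changed — the 2 commands mix motion and turning
initial: x=0 y=3 heading=right
step 1 (strafe(left, 2)): x=0 y=5 heading=right
step 2 (turn(left)): x=0 y=5 heading=up
all 36 alternatives checked — unique.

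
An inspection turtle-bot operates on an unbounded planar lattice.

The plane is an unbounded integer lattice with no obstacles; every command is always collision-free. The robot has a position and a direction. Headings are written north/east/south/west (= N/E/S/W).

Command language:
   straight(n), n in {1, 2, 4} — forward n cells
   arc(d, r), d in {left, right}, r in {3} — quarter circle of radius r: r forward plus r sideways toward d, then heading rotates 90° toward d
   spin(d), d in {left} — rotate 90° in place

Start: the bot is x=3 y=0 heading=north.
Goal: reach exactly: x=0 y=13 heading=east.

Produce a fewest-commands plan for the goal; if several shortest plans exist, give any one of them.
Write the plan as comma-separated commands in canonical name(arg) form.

t0: x=3 y=0 heading=north
t=1 straight(4) ⇒ x=3 y=4 heading=north
t=2 arc(left, 3) ⇒ x=0 y=7 heading=west
t=3 arc(right, 3) ⇒ x=-3 y=10 heading=north
t=4 arc(right, 3) ⇒ x=0 y=13 heading=east
nothing shorter than 4 reaches the goal.

straight(4), arc(left, 3), arc(right, 3), arc(right, 3)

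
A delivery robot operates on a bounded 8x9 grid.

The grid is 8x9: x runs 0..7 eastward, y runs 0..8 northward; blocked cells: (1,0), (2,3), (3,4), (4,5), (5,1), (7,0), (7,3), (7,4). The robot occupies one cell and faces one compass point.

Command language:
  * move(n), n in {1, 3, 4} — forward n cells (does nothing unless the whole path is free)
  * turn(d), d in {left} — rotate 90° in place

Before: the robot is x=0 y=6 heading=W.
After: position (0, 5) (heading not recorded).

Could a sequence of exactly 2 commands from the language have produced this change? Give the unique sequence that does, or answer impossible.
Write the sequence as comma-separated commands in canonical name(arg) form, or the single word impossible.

turn(left), move(1)

key: order matters: swapping turn(left) and move(1) lands elsewhere
t0: x=0 y=6 heading=W
1. turn(left) → x=0 y=6 heading=S
2. move(1) → x=0 y=5 heading=S
all 16 alternatives checked — unique.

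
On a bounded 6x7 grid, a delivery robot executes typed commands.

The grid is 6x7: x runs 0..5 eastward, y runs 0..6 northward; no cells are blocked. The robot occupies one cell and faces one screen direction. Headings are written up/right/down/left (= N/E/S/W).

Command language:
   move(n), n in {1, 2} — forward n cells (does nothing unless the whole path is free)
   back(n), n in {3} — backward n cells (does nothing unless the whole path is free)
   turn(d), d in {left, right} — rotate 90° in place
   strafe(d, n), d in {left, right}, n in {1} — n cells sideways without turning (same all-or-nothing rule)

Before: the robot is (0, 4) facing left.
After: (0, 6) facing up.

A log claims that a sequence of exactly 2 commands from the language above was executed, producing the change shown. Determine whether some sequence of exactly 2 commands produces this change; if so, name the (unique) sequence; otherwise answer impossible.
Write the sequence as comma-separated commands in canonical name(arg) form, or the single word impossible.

key: position moved to (0,6) AND the heading swung to N — translation plus rotation needed
start: (0, 4) facing left
step 1 (turn(right)): (0, 4) facing up
step 2 (move(2)): (0, 6) facing up
no other 2-command option fits: unique.

turn(right), move(2)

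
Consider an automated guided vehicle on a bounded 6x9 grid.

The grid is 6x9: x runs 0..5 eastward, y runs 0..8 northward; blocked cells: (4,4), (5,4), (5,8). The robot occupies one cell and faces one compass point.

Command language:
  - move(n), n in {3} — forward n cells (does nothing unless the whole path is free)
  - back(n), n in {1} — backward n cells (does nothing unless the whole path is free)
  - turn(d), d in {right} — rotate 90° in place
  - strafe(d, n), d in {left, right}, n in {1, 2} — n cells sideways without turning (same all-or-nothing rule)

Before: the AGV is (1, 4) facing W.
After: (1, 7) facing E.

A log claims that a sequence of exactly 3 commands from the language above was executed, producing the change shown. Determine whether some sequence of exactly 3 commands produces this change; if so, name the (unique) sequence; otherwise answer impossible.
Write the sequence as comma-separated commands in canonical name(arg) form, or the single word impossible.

key: position moved to (1,7) AND the heading swung to E — translation plus rotation needed
t0: (1, 4) facing W
t=1 turn(right) ⇒ (1, 4) facing N
t=2 move(3) ⇒ (1, 7) facing N
t=3 turn(right) ⇒ (1, 7) facing E
no other 3-command option fits: unique.

turn(right), move(3), turn(right)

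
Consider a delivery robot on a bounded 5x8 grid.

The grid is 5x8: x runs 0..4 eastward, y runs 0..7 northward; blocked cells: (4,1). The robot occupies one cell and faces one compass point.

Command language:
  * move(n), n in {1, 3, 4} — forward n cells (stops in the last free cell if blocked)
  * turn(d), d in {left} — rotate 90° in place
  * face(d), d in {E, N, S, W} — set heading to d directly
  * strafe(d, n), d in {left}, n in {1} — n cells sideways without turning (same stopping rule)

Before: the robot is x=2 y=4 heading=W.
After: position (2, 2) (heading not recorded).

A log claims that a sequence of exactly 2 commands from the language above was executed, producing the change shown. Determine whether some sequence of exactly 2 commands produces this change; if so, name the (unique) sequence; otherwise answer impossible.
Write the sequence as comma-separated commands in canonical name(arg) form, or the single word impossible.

begin: x=2 y=4 heading=W
[1] after strafe(left, 1): x=2 y=3 heading=W
[2] after strafe(left, 1): x=2 y=2 heading=W
all 81 alternatives checked — unique.

strafe(left, 1), strafe(left, 1)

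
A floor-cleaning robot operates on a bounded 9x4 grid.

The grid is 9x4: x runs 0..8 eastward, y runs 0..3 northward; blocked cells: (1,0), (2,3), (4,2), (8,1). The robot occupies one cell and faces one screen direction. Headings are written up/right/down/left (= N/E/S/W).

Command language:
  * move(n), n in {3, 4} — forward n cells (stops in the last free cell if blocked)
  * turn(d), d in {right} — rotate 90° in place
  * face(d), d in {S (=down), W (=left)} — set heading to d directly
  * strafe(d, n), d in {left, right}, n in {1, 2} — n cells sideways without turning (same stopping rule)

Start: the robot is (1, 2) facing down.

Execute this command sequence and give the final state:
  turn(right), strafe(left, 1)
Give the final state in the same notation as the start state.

initial: (1, 2) facing down
1. turn(right) → (1, 2) facing left
2. strafe(left, 1) → (1, 1) facing left

(1, 1) facing left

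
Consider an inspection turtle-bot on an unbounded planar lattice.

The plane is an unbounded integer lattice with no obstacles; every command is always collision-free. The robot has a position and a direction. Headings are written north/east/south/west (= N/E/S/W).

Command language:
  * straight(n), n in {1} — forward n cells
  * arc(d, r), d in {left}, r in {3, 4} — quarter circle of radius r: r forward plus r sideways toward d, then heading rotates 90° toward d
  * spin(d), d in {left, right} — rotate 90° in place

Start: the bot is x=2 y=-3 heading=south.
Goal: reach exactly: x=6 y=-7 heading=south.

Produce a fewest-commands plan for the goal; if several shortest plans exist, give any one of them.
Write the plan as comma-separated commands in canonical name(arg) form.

initial: x=2 y=-3 heading=south
1. arc(left, 4) → x=6 y=-7 heading=east
2. spin(right) → x=6 y=-7 heading=south
shorter routes all fall short; 2 is best.

arc(left, 4), spin(right)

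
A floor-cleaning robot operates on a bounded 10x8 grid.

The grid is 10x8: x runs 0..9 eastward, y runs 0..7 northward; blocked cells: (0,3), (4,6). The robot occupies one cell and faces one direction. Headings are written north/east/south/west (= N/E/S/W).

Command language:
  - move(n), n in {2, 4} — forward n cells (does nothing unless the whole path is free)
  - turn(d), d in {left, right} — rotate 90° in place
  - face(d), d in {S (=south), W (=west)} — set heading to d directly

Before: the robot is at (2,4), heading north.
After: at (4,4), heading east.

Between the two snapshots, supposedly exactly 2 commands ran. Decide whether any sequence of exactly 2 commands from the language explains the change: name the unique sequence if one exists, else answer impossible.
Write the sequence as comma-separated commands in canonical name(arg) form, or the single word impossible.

turn(right), move(2)

key: position moved to (4,4) AND the heading swung to E — translation plus rotation needed
start: at (2,4), heading north
1. turn(right) → at (2,4), heading east
2. move(2) → at (4,4), heading east
no other 2-command option fits: unique.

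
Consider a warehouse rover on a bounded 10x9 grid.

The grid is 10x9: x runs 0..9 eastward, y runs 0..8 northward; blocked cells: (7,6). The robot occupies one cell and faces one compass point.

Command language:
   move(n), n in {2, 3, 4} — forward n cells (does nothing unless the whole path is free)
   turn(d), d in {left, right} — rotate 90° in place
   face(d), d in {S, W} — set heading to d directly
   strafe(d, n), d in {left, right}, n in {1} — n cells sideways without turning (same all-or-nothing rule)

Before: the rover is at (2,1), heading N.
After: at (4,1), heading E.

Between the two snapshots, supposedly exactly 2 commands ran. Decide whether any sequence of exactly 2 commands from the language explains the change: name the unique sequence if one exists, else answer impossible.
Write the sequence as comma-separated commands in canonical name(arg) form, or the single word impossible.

key: position moved to (4,1) AND the heading swung to E — translation plus rotation needed
t0: at (2,1), heading N
[1] after turn(right): at (2,1), heading E
[2] after move(2): at (4,1), heading E
uniquely the one of 81 2-step routes that fits.

turn(right), move(2)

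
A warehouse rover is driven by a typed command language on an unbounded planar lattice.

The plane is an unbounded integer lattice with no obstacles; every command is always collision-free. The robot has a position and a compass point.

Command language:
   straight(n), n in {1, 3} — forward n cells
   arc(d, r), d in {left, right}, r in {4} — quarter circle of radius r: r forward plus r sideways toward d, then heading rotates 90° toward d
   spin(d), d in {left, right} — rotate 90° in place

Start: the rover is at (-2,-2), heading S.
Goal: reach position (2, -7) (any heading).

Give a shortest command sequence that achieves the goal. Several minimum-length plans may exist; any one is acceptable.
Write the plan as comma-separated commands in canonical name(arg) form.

straight(1), arc(left, 4)

initial: at (-2,-2), heading S
step 1 (straight(1)): at (-2,-3), heading S
step 2 (arc(left, 4)): at (2,-7), heading E
shorter routes all fall short; 2 is best.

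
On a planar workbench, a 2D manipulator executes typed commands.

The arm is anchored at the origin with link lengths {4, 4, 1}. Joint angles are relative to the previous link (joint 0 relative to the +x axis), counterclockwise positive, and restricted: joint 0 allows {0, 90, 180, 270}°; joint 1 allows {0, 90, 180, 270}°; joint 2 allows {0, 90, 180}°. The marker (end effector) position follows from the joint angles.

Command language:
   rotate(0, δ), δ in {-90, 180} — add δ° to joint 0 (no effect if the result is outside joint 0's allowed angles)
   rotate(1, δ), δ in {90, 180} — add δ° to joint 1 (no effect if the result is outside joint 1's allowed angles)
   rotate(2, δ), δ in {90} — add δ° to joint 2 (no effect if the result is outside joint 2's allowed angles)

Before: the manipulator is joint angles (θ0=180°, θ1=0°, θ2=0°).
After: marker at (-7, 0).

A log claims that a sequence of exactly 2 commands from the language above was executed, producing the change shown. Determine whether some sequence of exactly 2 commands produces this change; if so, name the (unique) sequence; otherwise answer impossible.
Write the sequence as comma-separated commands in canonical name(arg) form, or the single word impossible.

rotate(2, 90), rotate(2, 90)

start: joint angles (θ0=180°, θ1=0°, θ2=0°)
1. rotate(2, 90) → joint angles (θ0=180°, θ1=0°, θ2=90°)
2. rotate(2, 90) → joint angles (θ0=180°, θ1=0°, θ2=180°)
uniquely the one of 25 2-step routes that fits.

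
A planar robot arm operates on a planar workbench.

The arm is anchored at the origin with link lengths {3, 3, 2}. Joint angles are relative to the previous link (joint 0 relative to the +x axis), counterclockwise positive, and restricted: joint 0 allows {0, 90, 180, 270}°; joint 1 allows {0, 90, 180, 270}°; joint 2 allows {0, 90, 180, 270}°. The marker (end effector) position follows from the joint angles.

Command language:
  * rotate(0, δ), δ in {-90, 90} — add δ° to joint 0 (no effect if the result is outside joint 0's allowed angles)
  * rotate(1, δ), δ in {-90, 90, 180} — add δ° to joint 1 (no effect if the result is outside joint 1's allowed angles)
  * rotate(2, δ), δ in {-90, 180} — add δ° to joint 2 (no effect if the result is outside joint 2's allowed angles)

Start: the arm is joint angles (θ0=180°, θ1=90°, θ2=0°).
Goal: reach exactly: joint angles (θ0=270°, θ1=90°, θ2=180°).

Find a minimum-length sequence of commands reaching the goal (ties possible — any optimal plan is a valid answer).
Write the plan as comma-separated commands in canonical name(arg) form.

initial: joint angles (θ0=180°, θ1=90°, θ2=0°)
step 1 (rotate(2, 180)): joint angles (θ0=180°, θ1=90°, θ2=180°)
step 2 (rotate(0, 90)): joint angles (θ0=270°, θ1=90°, θ2=180°)
no 1-step plan works, so 2 is optimal.

rotate(2, 180), rotate(0, 90)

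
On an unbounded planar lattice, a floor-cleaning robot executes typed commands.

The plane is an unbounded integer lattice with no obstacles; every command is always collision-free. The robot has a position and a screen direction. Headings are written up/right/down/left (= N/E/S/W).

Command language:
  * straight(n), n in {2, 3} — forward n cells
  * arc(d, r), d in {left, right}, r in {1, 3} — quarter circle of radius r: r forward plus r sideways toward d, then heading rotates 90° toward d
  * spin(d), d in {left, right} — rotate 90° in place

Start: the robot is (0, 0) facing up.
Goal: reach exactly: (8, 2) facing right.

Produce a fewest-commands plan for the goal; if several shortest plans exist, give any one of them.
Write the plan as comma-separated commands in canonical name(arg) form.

arc(right, 3), arc(right, 3), arc(right, 1), spin(right), arc(right, 3)

from: (0, 0) facing up
t=1 arc(right, 3) ⇒ (3, 3) facing right
t=2 arc(right, 3) ⇒ (6, 0) facing down
t=3 arc(right, 1) ⇒ (5, -1) facing left
t=4 spin(right) ⇒ (5, -1) facing up
t=5 arc(right, 3) ⇒ (8, 2) facing right
no 4-step plan works, so 5 is optimal.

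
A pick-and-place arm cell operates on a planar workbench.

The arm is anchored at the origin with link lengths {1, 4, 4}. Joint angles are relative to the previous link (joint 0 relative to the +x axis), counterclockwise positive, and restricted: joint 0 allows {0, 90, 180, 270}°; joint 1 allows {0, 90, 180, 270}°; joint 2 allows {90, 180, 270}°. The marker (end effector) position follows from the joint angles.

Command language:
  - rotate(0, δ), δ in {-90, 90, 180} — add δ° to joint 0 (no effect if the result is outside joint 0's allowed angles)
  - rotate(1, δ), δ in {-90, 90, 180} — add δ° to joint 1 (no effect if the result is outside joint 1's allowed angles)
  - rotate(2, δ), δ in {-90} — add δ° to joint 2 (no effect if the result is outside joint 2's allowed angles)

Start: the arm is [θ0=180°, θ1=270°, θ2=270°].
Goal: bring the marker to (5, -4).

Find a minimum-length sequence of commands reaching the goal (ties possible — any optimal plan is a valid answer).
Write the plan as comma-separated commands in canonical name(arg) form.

begin: [θ0=180°, θ1=270°, θ2=270°]
t=1 rotate(0, 180) ⇒ [θ0=0°, θ1=270°, θ2=270°]
t=2 rotate(1, 90) ⇒ [θ0=0°, θ1=0°, θ2=270°]
nothing shorter than 2 reaches the goal.

rotate(0, 180), rotate(1, 90)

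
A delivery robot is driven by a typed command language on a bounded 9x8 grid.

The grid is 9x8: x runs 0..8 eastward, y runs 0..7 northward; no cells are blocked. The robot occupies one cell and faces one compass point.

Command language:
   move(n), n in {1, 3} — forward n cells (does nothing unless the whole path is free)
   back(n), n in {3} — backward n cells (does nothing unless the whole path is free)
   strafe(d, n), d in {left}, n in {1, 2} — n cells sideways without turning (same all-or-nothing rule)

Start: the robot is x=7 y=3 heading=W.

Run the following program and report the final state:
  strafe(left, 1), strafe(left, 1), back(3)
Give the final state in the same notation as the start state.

start: x=7 y=3 heading=W
step 1 (strafe(left, 1)): x=7 y=2 heading=W
step 2 (strafe(left, 1)): x=7 y=1 heading=W
step 3 (back(3)): x=7 y=1 heading=W

x=7 y=1 heading=W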